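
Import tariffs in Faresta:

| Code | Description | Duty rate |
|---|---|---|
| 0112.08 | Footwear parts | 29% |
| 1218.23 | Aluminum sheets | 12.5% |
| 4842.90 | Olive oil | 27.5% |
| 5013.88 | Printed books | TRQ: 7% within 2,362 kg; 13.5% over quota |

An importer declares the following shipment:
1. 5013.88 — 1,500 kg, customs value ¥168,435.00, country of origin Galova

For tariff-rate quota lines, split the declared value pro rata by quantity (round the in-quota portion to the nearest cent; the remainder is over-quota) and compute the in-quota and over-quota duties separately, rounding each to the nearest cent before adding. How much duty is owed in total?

Line 1 (5013.88, Galova, 1,500 kg, ¥168,435.00):
Code 5013.88 is under a tariff-rate quota (threshold 2,362 kg). Quantity 1,500 kg is within the quota, so the in-quota rate 7% applies to the full value.
Duty = ¥168,435.00 × 7% = ¥11,790.45.

¥11,790.45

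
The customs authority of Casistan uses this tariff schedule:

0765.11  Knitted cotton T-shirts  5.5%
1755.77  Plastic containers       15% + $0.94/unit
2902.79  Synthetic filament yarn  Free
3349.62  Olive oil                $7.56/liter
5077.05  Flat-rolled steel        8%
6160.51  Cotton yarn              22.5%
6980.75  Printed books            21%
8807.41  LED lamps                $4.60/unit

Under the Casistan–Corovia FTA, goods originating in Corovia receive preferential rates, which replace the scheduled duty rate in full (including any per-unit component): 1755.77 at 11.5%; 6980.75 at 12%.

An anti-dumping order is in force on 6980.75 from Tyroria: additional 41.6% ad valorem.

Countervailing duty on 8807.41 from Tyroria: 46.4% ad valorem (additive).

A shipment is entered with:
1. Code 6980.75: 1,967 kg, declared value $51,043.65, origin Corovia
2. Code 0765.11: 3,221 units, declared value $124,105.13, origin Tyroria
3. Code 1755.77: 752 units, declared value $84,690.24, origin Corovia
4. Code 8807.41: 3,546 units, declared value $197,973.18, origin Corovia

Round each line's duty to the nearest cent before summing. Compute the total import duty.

$39,002.00

Line 1 (6980.75, Corovia, 1,967 kg, $51,043.65):
Base rate for 6980.75 is 21%.
Origin Corovia qualifies under the Casistan–Corovia agreement and 6980.75 is covered: preferential rate 12% applies instead.
The additional-duty order on 6980.75 targets Tyroria, not Corovia; it does not apply.
Duty = $51,043.65 × 12% = $6,125.24.
Line 2 (0765.11, Tyroria, 3,221 units, $124,105.13):
Base rate for 0765.11 is 5.5%.
Duty = $124,105.13 × 5.5% = $6,825.78.
Line 3 (1755.77, Corovia, 752 units, $84,690.24):
Base rate for 1755.77 is 15% + $0.94/unit.
Origin Corovia qualifies under the Casistan–Corovia agreement and 1755.77 is covered: preferential rate 11.5% applies instead.
Duty = $84,690.24 × 11.5% = $9,739.38.
Line 4 (8807.41, Corovia, 3,546 units, $197,973.18):
Base rate for 8807.41 is $4.60/unit.
Origin Corovia is the FTA partner but 8807.41 is not on the preference list; base rate stands.
The additional-duty order on 8807.41 targets Tyroria, not Corovia; it does not apply.
Duty = 3,546 × $4.60 = $16,311.60.
Total = $6,125.24 + $6,825.78 + $9,739.38 + $16,311.60 = $39,002.00.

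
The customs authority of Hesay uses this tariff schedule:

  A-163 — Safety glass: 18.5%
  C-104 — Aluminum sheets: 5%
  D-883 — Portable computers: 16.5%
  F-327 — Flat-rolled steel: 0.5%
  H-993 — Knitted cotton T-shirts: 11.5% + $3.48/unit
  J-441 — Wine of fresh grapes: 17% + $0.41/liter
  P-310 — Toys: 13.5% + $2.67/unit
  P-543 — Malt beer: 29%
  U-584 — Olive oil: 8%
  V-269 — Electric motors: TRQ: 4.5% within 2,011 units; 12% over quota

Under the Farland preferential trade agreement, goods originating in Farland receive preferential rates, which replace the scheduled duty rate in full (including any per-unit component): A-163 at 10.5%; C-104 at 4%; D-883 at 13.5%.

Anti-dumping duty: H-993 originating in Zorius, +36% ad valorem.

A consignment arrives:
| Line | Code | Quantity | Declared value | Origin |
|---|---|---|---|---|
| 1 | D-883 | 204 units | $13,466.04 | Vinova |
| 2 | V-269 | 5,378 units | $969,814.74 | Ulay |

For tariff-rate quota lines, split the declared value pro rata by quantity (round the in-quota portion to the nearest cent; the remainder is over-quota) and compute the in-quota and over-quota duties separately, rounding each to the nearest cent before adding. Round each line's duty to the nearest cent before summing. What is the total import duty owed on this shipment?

$91,401.39

Line 1 (D-883, Vinova, 204 units, $13,466.04):
Base rate for D-883 is 16.5%.
D-883 has an FTA preferential rate, but origin Vinova is not Farland; base rate stands.
Duty = $13,466.04 × 16.5% = $2,221.90.
Line 2 (V-269, Ulay, 5,378 units, $969,814.74):
Code V-269 is under a tariff-rate quota (threshold 2,011 units). In-quota: 2,011 units at 4.5%; over-quota: 3,367 units at 12%.
Pro-rata value split: in-quota = $969,814.74 × 2,011/5,378 = $362,643.63; over-quota = $969,814.74 − $362,643.63 = $607,171.11.
In-quota duty = $362,643.63 × 4.5% = $16,318.96. Over-quota duty = $607,171.11 × 12% = $72,860.53.
Line duty = $16,318.96 + $72,860.53 = $89,179.49.
Total = $2,221.90 + $89,179.49 = $91,401.39.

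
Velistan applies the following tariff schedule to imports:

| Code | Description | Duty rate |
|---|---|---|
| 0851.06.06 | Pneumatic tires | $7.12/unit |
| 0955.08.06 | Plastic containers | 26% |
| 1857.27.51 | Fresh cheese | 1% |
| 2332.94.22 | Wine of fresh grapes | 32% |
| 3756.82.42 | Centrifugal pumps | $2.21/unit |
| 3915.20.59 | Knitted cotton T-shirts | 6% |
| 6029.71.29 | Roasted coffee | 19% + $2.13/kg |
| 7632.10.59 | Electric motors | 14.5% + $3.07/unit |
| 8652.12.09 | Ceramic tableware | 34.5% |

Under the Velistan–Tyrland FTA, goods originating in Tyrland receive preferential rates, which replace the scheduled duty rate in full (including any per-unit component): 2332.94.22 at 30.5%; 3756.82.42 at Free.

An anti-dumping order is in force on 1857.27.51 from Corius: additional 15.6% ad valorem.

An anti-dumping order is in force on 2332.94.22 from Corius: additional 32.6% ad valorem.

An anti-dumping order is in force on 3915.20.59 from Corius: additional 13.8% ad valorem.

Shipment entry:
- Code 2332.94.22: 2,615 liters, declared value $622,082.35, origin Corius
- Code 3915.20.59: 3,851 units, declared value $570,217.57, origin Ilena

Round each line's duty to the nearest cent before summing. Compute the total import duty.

Line 1 (2332.94.22, Corius, 2,615 liters, $622,082.35):
Base rate for 2332.94.22 is 32%.
2332.94.22 has an FTA preferential rate, but origin Corius is not Tyrland; base rate stands.
Additional duty on 2332.94.22 from Corius: +32.6%. Applied ad valorem rate: 32% + 32.6% = 64.6%.
Duty = $622,082.35 × 64.6% = $401,865.20.
Line 2 (3915.20.59, Ilena, 3,851 units, $570,217.57):
Base rate for 3915.20.59 is 6%.
The additional-duty order on 3915.20.59 targets Corius, not Ilena; it does not apply.
Duty = $570,217.57 × 6% = $34,213.05.
Total = $401,865.20 + $34,213.05 = $436,078.25.

$436,078.25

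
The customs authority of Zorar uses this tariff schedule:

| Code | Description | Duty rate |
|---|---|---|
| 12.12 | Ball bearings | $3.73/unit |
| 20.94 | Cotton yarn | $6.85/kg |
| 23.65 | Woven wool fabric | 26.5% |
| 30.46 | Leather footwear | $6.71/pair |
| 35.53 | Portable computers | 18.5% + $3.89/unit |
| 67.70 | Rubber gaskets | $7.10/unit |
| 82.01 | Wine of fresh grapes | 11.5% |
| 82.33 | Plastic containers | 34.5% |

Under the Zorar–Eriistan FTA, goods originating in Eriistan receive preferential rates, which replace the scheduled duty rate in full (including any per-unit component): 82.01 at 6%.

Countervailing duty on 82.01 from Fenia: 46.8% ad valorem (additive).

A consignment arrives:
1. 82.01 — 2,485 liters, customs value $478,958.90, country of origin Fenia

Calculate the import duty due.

Line 1 (82.01, Fenia, 2,485 liters, $478,958.90):
Base rate for 82.01 is 11.5%.
82.01 has an FTA preferential rate, but origin Fenia is not Eriistan; base rate stands.
Additional duty on 82.01 from Fenia: +46.8%. Applied ad valorem rate: 11.5% + 46.8% = 58.3%.
Duty = $478,958.90 × 58.3% = $279,233.04.

$279,233.04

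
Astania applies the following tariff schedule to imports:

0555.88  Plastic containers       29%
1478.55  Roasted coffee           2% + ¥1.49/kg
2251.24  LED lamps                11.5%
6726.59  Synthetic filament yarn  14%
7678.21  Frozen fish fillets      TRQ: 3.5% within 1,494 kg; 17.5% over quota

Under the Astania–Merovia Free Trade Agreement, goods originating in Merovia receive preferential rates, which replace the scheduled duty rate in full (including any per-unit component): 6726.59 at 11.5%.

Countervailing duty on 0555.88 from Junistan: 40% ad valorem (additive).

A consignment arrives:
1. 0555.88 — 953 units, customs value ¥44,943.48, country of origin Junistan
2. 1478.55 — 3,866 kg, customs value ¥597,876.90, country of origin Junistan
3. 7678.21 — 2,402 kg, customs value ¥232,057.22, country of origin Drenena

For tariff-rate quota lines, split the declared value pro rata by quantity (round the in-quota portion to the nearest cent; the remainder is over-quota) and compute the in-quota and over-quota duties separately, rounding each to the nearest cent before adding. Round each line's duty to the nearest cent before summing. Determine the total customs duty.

¥69,131.95

Line 1 (0555.88, Junistan, 953 units, ¥44,943.48):
Base rate for 0555.88 is 29%.
Additional duty on 0555.88 from Junistan: +40%. Applied ad valorem rate: 29% + 40% = 69%.
Duty = ¥44,943.48 × 69% = ¥31,011.00.
Line 2 (1478.55, Junistan, 3,866 kg, ¥597,876.90):
Base rate for 1478.55 is 2% + ¥1.49/kg.
Duty = ¥597,876.90 × 2% + 3,866 × ¥1.49 = ¥17,717.88.
Line 3 (7678.21, Drenena, 2,402 kg, ¥232,057.22):
Code 7678.21 is under a tariff-rate quota (threshold 1,494 kg). In-quota: 1,494 kg at 3.5%; over-quota: 908 kg at 17.5%.
Pro-rata value split: in-quota = ¥232,057.22 × 1,494/2,402 = ¥144,335.34; over-quota = ¥232,057.22 − ¥144,335.34 = ¥87,721.88.
In-quota duty = ¥144,335.34 × 3.5% = ¥5,051.74. Over-quota duty = ¥87,721.88 × 17.5% = ¥15,351.33.
Line duty = ¥5,051.74 + ¥15,351.33 = ¥20,403.07.
Total = ¥31,011.00 + ¥17,717.88 + ¥20,403.07 = ¥69,131.95.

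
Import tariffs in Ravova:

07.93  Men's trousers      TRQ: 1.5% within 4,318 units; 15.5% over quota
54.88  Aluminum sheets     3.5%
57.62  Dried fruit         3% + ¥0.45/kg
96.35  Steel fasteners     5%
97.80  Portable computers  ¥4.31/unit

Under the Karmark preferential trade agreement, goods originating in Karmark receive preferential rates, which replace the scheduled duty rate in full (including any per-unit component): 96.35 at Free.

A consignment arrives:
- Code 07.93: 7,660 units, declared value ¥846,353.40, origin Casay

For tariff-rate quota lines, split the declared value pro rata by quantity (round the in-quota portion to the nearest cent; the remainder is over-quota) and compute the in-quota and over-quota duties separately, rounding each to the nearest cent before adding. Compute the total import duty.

¥64,391.36

Line 1 (07.93, Casay, 7,660 units, ¥846,353.40):
Code 07.93 is under a tariff-rate quota (threshold 4,318 units). In-quota: 4,318 units at 1.5%; over-quota: 3,342 units at 15.5%.
Pro-rata value split: in-quota = ¥846,353.40 × 4,318/7,660 = ¥477,095.82; over-quota = ¥846,353.40 − ¥477,095.82 = ¥369,257.58.
In-quota duty = ¥477,095.82 × 1.5% = ¥7,156.44. Over-quota duty = ¥369,257.58 × 15.5% = ¥57,234.92.
Line duty = ¥7,156.44 + ¥57,234.92 = ¥64,391.36.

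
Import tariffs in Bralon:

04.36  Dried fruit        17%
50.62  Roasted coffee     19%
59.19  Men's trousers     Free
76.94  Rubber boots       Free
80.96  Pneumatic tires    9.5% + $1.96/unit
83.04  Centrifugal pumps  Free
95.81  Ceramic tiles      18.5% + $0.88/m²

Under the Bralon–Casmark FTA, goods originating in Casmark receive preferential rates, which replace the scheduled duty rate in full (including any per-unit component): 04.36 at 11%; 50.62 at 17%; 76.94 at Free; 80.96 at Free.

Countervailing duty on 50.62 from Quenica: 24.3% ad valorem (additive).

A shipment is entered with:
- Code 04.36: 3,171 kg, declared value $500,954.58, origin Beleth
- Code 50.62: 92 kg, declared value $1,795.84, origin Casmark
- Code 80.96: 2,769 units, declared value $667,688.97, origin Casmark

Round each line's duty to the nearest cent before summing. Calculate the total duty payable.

Line 1 (04.36, Beleth, 3,171 kg, $500,954.58):
Base rate for 04.36 is 17%.
04.36 has an FTA preferential rate, but origin Beleth is not Casmark; base rate stands.
Duty = $500,954.58 × 17% = $85,162.28.
Line 2 (50.62, Casmark, 92 kg, $1,795.84):
Base rate for 50.62 is 19%.
Origin Casmark qualifies under the Bralon–Casmark agreement and 50.62 is covered: preferential rate 17% applies instead.
The additional-duty order on 50.62 targets Quenica, not Casmark; it does not apply.
Duty = $1,795.84 × 17% = $305.29.
Line 3 (80.96, Casmark, 2,769 units, $667,688.97):
Base rate for 80.96 is 9.5% + $1.96/unit.
Origin Casmark qualifies under the Bralon–Casmark agreement and 80.96 is covered: preferential rate Free applies instead.
Duty = $667,688.97 × 0% = $0.00.
Total = $85,162.28 + $305.29 + $0.00 = $85,467.57.

$85,467.57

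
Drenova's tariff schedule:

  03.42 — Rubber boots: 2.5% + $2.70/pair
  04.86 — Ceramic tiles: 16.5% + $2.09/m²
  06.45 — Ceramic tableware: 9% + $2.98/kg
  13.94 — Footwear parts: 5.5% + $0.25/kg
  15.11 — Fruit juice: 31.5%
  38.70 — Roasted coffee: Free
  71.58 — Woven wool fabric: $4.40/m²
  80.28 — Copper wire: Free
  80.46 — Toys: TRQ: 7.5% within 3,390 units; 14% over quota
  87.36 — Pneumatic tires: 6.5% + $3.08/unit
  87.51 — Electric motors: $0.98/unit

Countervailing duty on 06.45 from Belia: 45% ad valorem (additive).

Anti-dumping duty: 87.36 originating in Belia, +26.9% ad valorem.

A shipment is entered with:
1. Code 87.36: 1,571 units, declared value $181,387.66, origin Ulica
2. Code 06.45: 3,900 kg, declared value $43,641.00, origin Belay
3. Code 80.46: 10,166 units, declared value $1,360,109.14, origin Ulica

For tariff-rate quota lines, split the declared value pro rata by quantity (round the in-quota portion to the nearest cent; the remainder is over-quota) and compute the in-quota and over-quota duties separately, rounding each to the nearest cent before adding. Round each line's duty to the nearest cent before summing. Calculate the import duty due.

$193,113.23

Line 1 (87.36, Ulica, 1,571 units, $181,387.66):
Base rate for 87.36 is 6.5% + $3.08/unit.
The additional-duty order on 87.36 targets Belia, not Ulica; it does not apply.
Duty = $181,387.66 × 6.5% + 1,571 × $3.08 = $16,628.88.
Line 2 (06.45, Belay, 3,900 kg, $43,641.00):
Base rate for 06.45 is 9% + $2.98/kg.
The additional-duty order on 06.45 targets Belia, not Belay; it does not apply.
Duty = $43,641.00 × 9% + 3,900 × $2.98 = $15,549.69.
Line 3 (80.46, Ulica, 10,166 units, $1,360,109.14):
Code 80.46 is under a tariff-rate quota (threshold 3,390 units). In-quota: 3,390 units at 7.5%; over-quota: 6,776 units at 14%.
Pro-rata value split: in-quota = $1,360,109.14 × 3,390/10,166 = $453,548.10; over-quota = $1,360,109.14 − $453,548.10 = $906,561.04.
In-quota duty = $453,548.10 × 7.5% = $34,016.11. Over-quota duty = $906,561.04 × 14% = $126,918.55.
Line duty = $34,016.11 + $126,918.55 = $160,934.66.
Total = $16,628.88 + $15,549.69 + $160,934.66 = $193,113.23.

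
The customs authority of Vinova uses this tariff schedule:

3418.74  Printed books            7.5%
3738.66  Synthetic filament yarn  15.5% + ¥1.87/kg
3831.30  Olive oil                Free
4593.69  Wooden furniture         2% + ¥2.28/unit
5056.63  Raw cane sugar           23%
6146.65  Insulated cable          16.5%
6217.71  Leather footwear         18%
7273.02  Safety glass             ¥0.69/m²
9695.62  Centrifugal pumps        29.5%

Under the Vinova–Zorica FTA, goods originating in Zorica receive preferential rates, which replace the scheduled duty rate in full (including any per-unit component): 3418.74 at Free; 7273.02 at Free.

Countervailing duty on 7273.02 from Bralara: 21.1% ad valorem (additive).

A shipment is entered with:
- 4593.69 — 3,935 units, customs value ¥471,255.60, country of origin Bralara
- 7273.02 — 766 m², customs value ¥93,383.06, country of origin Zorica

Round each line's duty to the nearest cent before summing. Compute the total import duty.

¥18,396.91

Line 1 (4593.69, Bralara, 3,935 units, ¥471,255.60):
Base rate for 4593.69 is 2% + ¥2.28/unit.
Duty = ¥471,255.60 × 2% + 3,935 × ¥2.28 = ¥18,396.91.
Line 2 (7273.02, Zorica, 766 m², ¥93,383.06):
Base rate for 7273.02 is ¥0.69/m².
Origin Zorica qualifies under the Vinova–Zorica agreement and 7273.02 is covered: preferential rate Free applies instead.
The additional-duty order on 7273.02 targets Bralara, not Zorica; it does not apply.
Duty = ¥93,383.06 × 0% = ¥0.00.
Total = ¥18,396.91 + ¥0.00 = ¥18,396.91.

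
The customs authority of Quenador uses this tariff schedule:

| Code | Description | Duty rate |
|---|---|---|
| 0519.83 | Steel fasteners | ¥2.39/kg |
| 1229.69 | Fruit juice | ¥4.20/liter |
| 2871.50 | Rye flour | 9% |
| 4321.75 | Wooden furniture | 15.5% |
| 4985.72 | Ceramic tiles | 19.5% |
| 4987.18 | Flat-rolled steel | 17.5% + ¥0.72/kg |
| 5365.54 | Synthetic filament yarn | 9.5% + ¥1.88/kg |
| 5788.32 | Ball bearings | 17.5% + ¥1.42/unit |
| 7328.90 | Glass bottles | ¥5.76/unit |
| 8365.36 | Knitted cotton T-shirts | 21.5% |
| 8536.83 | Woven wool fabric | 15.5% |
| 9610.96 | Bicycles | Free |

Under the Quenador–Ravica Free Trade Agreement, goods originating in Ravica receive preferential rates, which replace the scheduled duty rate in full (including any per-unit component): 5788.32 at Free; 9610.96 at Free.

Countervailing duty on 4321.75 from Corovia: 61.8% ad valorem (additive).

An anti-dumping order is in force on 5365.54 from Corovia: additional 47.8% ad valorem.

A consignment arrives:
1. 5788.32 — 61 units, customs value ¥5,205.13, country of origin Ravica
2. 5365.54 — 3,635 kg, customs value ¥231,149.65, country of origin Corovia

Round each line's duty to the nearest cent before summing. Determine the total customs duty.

Line 1 (5788.32, Ravica, 61 units, ¥5,205.13):
Base rate for 5788.32 is 17.5% + ¥1.42/unit.
Origin Ravica qualifies under the Quenador–Ravica agreement and 5788.32 is covered: preferential rate Free applies instead.
Duty = ¥5,205.13 × 0% = ¥0.00.
Line 2 (5365.54, Corovia, 3,635 kg, ¥231,149.65):
Base rate for 5365.54 is 9.5% + ¥1.88/kg.
Additional duty on 5365.54 from Corovia: +47.8%. Applied ad valorem rate: 9.5% + 47.8% = 57.3%.
Duty = ¥231,149.65 × 57.3% + 3,635 × ¥1.88 = ¥139,282.55.
Total = ¥0.00 + ¥139,282.55 = ¥139,282.55.

¥139,282.55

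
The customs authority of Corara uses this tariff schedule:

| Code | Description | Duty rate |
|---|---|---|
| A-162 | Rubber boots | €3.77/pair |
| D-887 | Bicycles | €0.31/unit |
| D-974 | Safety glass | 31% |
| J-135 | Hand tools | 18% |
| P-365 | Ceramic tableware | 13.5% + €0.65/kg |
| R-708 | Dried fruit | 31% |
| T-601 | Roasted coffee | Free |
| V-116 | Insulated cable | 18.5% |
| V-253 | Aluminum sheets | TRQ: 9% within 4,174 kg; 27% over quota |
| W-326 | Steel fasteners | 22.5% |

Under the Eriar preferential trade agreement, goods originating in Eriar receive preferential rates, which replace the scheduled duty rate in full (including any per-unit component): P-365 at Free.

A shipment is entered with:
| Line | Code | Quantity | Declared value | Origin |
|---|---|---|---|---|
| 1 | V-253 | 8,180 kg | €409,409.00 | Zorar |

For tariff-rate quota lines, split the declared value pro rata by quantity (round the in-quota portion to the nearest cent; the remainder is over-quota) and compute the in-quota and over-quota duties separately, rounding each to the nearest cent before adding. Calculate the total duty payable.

€72,936.86

Line 1 (V-253, Zorar, 8,180 kg, €409,409.00):
Code V-253 is under a tariff-rate quota (threshold 4,174 kg). In-quota: 4,174 kg at 9%; over-quota: 4,006 kg at 27%.
Pro-rata value split: in-quota = €409,409.00 × 4,174/8,180 = €208,908.70; over-quota = €409,409.00 − €208,908.70 = €200,500.30.
In-quota duty = €208,908.70 × 9% = €18,801.78. Over-quota duty = €200,500.30 × 27% = €54,135.08.
Line duty = €18,801.78 + €54,135.08 = €72,936.86.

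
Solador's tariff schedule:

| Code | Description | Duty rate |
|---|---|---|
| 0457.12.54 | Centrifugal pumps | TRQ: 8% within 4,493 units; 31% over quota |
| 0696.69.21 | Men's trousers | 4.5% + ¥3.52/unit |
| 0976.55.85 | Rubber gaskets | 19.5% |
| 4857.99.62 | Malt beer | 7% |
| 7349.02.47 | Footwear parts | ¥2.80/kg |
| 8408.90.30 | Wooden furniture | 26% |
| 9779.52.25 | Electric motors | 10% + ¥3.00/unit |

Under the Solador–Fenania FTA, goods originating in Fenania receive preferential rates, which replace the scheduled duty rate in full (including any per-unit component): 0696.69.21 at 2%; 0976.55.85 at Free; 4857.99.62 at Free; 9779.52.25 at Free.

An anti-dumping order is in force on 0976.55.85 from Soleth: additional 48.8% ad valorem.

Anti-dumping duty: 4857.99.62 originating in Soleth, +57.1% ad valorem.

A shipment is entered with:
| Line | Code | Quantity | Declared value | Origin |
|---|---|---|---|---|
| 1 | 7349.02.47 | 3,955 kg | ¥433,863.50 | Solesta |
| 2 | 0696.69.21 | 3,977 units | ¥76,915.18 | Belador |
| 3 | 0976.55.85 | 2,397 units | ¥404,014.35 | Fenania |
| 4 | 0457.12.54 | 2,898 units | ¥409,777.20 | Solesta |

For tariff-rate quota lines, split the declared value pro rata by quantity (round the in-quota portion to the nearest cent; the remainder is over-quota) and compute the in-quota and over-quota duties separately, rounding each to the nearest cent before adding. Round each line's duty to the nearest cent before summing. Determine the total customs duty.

Line 1 (7349.02.47, Solesta, 3,955 kg, ¥433,863.50):
Base rate for 7349.02.47 is ¥2.80/kg.
Duty = 3,955 × ¥2.80 = ¥11,074.00.
Line 2 (0696.69.21, Belador, 3,977 units, ¥76,915.18):
Base rate for 0696.69.21 is 4.5% + ¥3.52/unit.
0696.69.21 has an FTA preferential rate, but origin Belador is not Fenania; base rate stands.
Duty = ¥76,915.18 × 4.5% + 3,977 × ¥3.52 = ¥17,460.22.
Line 3 (0976.55.85, Fenania, 2,397 units, ¥404,014.35):
Base rate for 0976.55.85 is 19.5%.
Origin Fenania qualifies under the Solador–Fenania agreement and 0976.55.85 is covered: preferential rate Free applies instead.
The additional-duty order on 0976.55.85 targets Soleth, not Fenania; it does not apply.
Duty = ¥404,014.35 × 0% = ¥0.00.
Line 4 (0457.12.54, Solesta, 2,898 units, ¥409,777.20):
Code 0457.12.54 is under a tariff-rate quota (threshold 4,493 units). Quantity 2,898 units is within the quota, so the in-quota rate 8% applies to the full value.
Duty = ¥409,777.20 × 8% = ¥32,782.18.
Total = ¥11,074.00 + ¥17,460.22 + ¥0.00 + ¥32,782.18 = ¥61,316.40.

¥61,316.40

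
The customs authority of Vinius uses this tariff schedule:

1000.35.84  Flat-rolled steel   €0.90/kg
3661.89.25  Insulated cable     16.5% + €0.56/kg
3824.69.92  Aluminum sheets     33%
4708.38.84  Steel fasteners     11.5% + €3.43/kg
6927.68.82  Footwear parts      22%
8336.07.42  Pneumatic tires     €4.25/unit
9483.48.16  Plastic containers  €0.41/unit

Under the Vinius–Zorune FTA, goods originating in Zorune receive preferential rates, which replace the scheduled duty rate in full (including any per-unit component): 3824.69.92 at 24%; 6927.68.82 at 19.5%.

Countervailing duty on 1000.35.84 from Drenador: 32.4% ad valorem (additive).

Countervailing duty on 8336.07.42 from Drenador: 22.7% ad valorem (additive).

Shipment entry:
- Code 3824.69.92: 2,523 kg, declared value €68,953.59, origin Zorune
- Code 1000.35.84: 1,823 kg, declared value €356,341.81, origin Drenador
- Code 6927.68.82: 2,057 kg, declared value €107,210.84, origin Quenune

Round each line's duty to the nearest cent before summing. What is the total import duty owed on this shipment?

€157,230.69

Line 1 (3824.69.92, Zorune, 2,523 kg, €68,953.59):
Base rate for 3824.69.92 is 33%.
Origin Zorune qualifies under the Vinius–Zorune agreement and 3824.69.92 is covered: preferential rate 24% applies instead.
Duty = €68,953.59 × 24% = €16,548.86.
Line 2 (1000.35.84, Drenador, 1,823 kg, €356,341.81):
Base rate for 1000.35.84 is €0.90/kg.
Additional duty on 1000.35.84 from Drenador: +32.4% ad valorem. Applied ad valorem rate = 32.4%.
Duty = €356,341.81 × 32.4% + 1,823 × €0.90 = €117,095.45.
Line 3 (6927.68.82, Quenune, 2,057 kg, €107,210.84):
Base rate for 6927.68.82 is 22%.
6927.68.82 has an FTA preferential rate, but origin Quenune is not Zorune; base rate stands.
Duty = €107,210.84 × 22% = €23,586.38.
Total = €16,548.86 + €117,095.45 + €23,586.38 = €157,230.69.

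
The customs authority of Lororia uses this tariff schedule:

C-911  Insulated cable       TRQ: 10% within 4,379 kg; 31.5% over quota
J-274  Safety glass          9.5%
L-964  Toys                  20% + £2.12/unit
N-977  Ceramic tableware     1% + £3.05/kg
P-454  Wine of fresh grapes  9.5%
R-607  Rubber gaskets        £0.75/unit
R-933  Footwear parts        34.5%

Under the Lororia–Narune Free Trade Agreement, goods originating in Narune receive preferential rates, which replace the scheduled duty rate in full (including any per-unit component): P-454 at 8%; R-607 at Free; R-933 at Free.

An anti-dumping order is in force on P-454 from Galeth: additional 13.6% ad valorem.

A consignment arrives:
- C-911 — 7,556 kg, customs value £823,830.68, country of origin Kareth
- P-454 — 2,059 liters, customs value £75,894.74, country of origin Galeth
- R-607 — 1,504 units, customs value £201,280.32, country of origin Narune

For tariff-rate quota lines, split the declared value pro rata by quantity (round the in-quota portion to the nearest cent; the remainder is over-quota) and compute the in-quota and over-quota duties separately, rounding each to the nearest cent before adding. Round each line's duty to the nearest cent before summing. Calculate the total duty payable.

Line 1 (C-911, Kareth, 7,556 kg, £823,830.68):
Code C-911 is under a tariff-rate quota (threshold 4,379 kg). In-quota: 4,379 kg at 10%; over-quota: 3,177 kg at 31.5%.
Pro-rata value split: in-quota = £823,830.68 × 4,379/7,556 = £477,442.37; over-quota = £823,830.68 − £477,442.37 = £346,388.31.
In-quota duty = £477,442.37 × 10% = £47,744.24. Over-quota duty = £346,388.31 × 31.5% = £109,112.32.
Line duty = £47,744.24 + £109,112.32 = £156,856.56.
Line 2 (P-454, Galeth, 2,059 liters, £75,894.74):
Base rate for P-454 is 9.5%.
P-454 has an FTA preferential rate, but origin Galeth is not Narune; base rate stands.
Additional duty on P-454 from Galeth: +13.6%. Applied ad valorem rate: 9.5% + 13.6% = 23.1%.
Duty = £75,894.74 × 23.1% = £17,531.68.
Line 3 (R-607, Narune, 1,504 units, £201,280.32):
Base rate for R-607 is £0.75/unit.
Origin Narune qualifies under the Lororia–Narune agreement and R-607 is covered: preferential rate Free applies instead.
Duty = £201,280.32 × 0% = £0.00.
Total = £156,856.56 + £17,531.68 + £0.00 = £174,388.24.

£174,388.24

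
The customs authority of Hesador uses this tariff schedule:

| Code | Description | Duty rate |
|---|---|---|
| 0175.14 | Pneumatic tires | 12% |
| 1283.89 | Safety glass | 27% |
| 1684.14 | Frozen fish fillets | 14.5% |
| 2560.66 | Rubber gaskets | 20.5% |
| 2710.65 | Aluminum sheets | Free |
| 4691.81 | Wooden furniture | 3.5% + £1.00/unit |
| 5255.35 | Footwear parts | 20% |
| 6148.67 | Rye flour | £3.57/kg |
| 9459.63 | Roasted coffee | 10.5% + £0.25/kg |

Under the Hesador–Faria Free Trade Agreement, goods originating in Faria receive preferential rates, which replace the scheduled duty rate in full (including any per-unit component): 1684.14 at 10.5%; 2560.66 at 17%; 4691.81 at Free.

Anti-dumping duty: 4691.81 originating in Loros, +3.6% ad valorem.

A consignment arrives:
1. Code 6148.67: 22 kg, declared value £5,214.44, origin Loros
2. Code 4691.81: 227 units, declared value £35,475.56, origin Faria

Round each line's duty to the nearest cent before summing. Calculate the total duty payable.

Line 1 (6148.67, Loros, 22 kg, £5,214.44):
Base rate for 6148.67 is £3.57/kg.
Duty = 22 × £3.57 = £78.54.
Line 2 (4691.81, Faria, 227 units, £35,475.56):
Base rate for 4691.81 is 3.5% + £1.00/unit.
Origin Faria qualifies under the Hesador–Faria agreement and 4691.81 is covered: preferential rate Free applies instead.
The additional-duty order on 4691.81 targets Loros, not Faria; it does not apply.
Duty = £35,475.56 × 0% = £0.00.
Total = £78.54 + £0.00 = £78.54.

£78.54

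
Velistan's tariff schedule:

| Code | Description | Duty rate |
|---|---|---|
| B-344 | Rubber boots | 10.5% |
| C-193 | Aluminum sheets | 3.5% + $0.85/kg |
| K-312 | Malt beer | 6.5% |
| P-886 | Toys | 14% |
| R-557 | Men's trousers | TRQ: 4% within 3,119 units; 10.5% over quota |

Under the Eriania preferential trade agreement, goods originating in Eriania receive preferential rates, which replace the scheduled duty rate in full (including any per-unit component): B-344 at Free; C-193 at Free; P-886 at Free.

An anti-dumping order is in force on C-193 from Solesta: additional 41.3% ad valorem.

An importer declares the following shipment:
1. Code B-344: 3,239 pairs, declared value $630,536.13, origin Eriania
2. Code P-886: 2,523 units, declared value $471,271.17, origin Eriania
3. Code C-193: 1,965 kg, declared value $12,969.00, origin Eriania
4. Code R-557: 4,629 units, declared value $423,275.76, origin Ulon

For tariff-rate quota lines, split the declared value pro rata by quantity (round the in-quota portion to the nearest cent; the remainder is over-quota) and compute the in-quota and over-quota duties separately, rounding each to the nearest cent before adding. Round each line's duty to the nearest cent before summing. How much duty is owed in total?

Line 1 (B-344, Eriania, 3,239 pairs, $630,536.13):
Base rate for B-344 is 10.5%.
Origin Eriania qualifies under the Velistan–Eriania agreement and B-344 is covered: preferential rate Free applies instead.
Duty = $630,536.13 × 0% = $0.00.
Line 2 (P-886, Eriania, 2,523 units, $471,271.17):
Base rate for P-886 is 14%.
Origin Eriania qualifies under the Velistan–Eriania agreement and P-886 is covered: preferential rate Free applies instead.
Duty = $471,271.17 × 0% = $0.00.
Line 3 (C-193, Eriania, 1,965 kg, $12,969.00):
Base rate for C-193 is 3.5% + $0.85/kg.
Origin Eriania qualifies under the Velistan–Eriania agreement and C-193 is covered: preferential rate Free applies instead.
The additional-duty order on C-193 targets Solesta, not Eriania; it does not apply.
Duty = $12,969.00 × 0% = $0.00.
Line 4 (R-557, Ulon, 4,629 units, $423,275.76):
Code R-557 is under a tariff-rate quota (threshold 3,119 units). In-quota: 3,119 units at 4%; over-quota: 1,510 units at 10.5%.
Pro-rata value split: in-quota = $423,275.76 × 3,119/4,629 = $285,201.36; over-quota = $423,275.76 − $285,201.36 = $138,074.40.
In-quota duty = $285,201.36 × 4% = $11,408.05. Over-quota duty = $138,074.40 × 10.5% = $14,497.81.
Line duty = $11,408.05 + $14,497.81 = $25,905.86.
Total = $0.00 + $0.00 + $0.00 + $25,905.86 = $25,905.86.

$25,905.86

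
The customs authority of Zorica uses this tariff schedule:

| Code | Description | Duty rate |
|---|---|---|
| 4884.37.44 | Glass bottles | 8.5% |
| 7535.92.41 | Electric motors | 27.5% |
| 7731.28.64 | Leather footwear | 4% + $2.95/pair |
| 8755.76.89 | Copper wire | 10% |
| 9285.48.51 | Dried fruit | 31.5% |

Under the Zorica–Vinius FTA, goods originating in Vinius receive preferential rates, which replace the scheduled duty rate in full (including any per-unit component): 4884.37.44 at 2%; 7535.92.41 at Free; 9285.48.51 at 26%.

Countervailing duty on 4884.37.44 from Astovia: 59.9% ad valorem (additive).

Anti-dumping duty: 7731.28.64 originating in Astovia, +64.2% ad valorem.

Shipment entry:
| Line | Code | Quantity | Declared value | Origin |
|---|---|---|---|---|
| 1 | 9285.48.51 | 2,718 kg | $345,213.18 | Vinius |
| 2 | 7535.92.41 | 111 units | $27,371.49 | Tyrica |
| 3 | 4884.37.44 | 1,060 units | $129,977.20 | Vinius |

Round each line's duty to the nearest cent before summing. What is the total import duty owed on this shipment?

Line 1 (9285.48.51, Vinius, 2,718 kg, $345,213.18):
Base rate for 9285.48.51 is 31.5%.
Origin Vinius qualifies under the Zorica–Vinius agreement and 9285.48.51 is covered: preferential rate 26% applies instead.
Duty = $345,213.18 × 26% = $89,755.43.
Line 2 (7535.92.41, Tyrica, 111 units, $27,371.49):
Base rate for 7535.92.41 is 27.5%.
7535.92.41 has an FTA preferential rate, but origin Tyrica is not Vinius; base rate stands.
Duty = $27,371.49 × 27.5% = $7,527.16.
Line 3 (4884.37.44, Vinius, 1,060 units, $129,977.20):
Base rate for 4884.37.44 is 8.5%.
Origin Vinius qualifies under the Zorica–Vinius agreement and 4884.37.44 is covered: preferential rate 2% applies instead.
The additional-duty order on 4884.37.44 targets Astovia, not Vinius; it does not apply.
Duty = $129,977.20 × 2% = $2,599.54.
Total = $89,755.43 + $7,527.16 + $2,599.54 = $99,882.13.

$99,882.13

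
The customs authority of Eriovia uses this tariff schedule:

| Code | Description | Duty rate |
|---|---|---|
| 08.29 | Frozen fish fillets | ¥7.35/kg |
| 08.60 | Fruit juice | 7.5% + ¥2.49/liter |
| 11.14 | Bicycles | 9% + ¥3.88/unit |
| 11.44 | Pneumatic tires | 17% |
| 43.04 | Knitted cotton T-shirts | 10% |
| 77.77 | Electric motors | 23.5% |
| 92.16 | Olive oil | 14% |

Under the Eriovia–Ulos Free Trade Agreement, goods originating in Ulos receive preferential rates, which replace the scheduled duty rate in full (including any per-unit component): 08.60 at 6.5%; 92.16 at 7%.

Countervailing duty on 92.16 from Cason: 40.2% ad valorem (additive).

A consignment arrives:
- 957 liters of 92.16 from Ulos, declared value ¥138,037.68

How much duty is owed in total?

Line 1 (92.16, Ulos, 957 liters, ¥138,037.68):
Base rate for 92.16 is 14%.
Origin Ulos qualifies under the Eriovia–Ulos agreement and 92.16 is covered: preferential rate 7% applies instead.
The additional-duty order on 92.16 targets Cason, not Ulos; it does not apply.
Duty = ¥138,037.68 × 7% = ¥9,662.64.

¥9,662.64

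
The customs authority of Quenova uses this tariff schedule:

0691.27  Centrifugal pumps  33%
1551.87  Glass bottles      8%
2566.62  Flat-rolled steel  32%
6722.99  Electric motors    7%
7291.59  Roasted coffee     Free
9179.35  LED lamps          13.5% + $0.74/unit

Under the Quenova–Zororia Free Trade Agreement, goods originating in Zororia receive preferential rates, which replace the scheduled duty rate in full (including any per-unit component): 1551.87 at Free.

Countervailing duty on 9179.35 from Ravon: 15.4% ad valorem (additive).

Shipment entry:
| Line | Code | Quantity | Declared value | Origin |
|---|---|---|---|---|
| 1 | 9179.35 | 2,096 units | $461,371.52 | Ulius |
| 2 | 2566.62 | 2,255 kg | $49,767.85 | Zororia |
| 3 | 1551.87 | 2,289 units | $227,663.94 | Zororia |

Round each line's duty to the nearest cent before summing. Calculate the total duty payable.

Line 1 (9179.35, Ulius, 2,096 units, $461,371.52):
Base rate for 9179.35 is 13.5% + $0.74/unit.
The additional-duty order on 9179.35 targets Ravon, not Ulius; it does not apply.
Duty = $461,371.52 × 13.5% + 2,096 × $0.74 = $63,836.20.
Line 2 (2566.62, Zororia, 2,255 kg, $49,767.85):
Base rate for 2566.62 is 32%.
Origin Zororia is the FTA partner but 2566.62 is not on the preference list; base rate stands.
Duty = $49,767.85 × 32% = $15,925.71.
Line 3 (1551.87, Zororia, 2,289 units, $227,663.94):
Base rate for 1551.87 is 8%.
Origin Zororia qualifies under the Quenova–Zororia agreement and 1551.87 is covered: preferential rate Free applies instead.
Duty = $227,663.94 × 0% = $0.00.
Total = $63,836.20 + $15,925.71 + $0.00 = $79,761.91.

$79,761.91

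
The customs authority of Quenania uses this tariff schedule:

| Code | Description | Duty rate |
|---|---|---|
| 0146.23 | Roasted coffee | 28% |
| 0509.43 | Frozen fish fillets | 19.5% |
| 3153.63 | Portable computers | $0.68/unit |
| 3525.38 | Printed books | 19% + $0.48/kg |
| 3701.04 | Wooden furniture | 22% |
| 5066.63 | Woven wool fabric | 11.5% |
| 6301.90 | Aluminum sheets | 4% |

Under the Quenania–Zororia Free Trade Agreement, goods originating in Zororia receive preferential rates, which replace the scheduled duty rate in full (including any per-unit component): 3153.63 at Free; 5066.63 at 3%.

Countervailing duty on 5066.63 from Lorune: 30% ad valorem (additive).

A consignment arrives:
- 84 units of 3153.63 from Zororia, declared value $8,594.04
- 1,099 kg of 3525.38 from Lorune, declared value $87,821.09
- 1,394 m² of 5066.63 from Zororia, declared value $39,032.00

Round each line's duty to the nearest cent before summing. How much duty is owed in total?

Line 1 (3153.63, Zororia, 84 units, $8,594.04):
Base rate for 3153.63 is $0.68/unit.
Origin Zororia qualifies under the Quenania–Zororia agreement and 3153.63 is covered: preferential rate Free applies instead.
Duty = $8,594.04 × 0% = $0.00.
Line 2 (3525.38, Lorune, 1,099 kg, $87,821.09):
Base rate for 3525.38 is 19% + $0.48/kg.
Duty = $87,821.09 × 19% + 1,099 × $0.48 = $17,213.53.
Line 3 (5066.63, Zororia, 1,394 m², $39,032.00):
Base rate for 5066.63 is 11.5%.
Origin Zororia qualifies under the Quenania–Zororia agreement and 5066.63 is covered: preferential rate 3% applies instead.
The additional-duty order on 5066.63 targets Lorune, not Zororia; it does not apply.
Duty = $39,032.00 × 3% = $1,170.96.
Total = $0.00 + $17,213.53 + $1,170.96 = $18,384.49.

$18,384.49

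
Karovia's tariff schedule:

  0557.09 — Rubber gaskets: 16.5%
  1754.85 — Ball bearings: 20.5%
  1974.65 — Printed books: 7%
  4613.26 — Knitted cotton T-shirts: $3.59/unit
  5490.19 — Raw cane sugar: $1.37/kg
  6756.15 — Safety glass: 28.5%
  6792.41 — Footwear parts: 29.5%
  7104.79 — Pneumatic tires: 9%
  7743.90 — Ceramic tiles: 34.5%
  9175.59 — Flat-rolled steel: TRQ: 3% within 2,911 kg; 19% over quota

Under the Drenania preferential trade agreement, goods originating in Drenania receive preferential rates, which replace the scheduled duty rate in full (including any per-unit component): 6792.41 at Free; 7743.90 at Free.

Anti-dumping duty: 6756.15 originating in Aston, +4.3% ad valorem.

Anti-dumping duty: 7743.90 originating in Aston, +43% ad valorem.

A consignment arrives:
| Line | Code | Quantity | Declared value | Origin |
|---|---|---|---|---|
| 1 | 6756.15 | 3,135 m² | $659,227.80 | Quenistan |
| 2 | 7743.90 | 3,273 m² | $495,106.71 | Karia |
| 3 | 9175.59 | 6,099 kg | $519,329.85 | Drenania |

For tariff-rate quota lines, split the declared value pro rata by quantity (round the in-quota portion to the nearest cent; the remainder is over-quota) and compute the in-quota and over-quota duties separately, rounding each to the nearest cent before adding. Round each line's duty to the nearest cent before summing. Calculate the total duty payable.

Line 1 (6756.15, Quenistan, 3,135 m², $659,227.80):
Base rate for 6756.15 is 28.5%.
The additional-duty order on 6756.15 targets Aston, not Quenistan; it does not apply.
Duty = $659,227.80 × 28.5% = $187,879.92.
Line 2 (7743.90, Karia, 3,273 m², $495,106.71):
Base rate for 7743.90 is 34.5%.
7743.90 has an FTA preferential rate, but origin Karia is not Drenania; base rate stands.
The additional-duty order on 7743.90 targets Aston, not Karia; it does not apply.
Duty = $495,106.71 × 34.5% = $170,811.81.
Line 3 (9175.59, Drenania, 6,099 kg, $519,329.85):
Code 9175.59 is under a tariff-rate quota (threshold 2,911 kg). In-quota: 2,911 kg at 3%; over-quota: 3,188 kg at 19%.
Pro-rata value split: in-quota = $519,329.85 × 2,911/6,099 = $247,871.65; over-quota = $519,329.85 − $247,871.65 = $271,458.20.
In-quota duty = $247,871.65 × 3% = $7,436.15. Over-quota duty = $271,458.20 × 19% = $51,577.06.
Line duty = $7,436.15 + $51,577.06 = $59,013.21.
Total = $187,879.92 + $170,811.81 + $59,013.21 = $417,704.94.

$417,704.94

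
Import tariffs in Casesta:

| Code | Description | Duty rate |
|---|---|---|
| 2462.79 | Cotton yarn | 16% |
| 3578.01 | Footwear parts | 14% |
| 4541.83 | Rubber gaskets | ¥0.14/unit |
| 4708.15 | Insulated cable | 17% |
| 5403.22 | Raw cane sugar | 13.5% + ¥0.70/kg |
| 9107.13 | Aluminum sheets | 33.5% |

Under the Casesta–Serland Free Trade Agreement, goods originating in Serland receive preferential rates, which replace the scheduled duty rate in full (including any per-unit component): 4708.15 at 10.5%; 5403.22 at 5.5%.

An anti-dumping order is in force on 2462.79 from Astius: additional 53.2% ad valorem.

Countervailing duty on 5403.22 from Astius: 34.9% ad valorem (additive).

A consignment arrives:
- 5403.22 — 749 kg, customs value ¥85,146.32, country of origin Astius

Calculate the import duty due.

¥41,735.12

Line 1 (5403.22, Astius, 749 kg, ¥85,146.32):
Base rate for 5403.22 is 13.5% + ¥0.70/kg.
5403.22 has an FTA preferential rate, but origin Astius is not Serland; base rate stands.
Additional duty on 5403.22 from Astius: +34.9%. Applied ad valorem rate: 13.5% + 34.9% = 48.4%.
Duty = ¥85,146.32 × 48.4% + 749 × ¥0.70 = ¥41,735.12.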